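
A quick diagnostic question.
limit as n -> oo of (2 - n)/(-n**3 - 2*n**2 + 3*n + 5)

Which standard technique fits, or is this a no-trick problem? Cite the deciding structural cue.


Method: dominant-term comparison — divide by the highest power of n present: lower-order terms vanish and the dominant ratio remains. As a single quotient, the ∞/∞ shape would yield to repeated differentiation as well — the growth comparison gets there in one look.


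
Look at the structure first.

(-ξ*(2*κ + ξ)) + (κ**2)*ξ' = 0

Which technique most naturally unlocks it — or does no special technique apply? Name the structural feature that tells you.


Best approach: the homogeneous substitution — scaling κ and ξ together leaves the slope fixed — it depends only on ξ/κ, so substitute the ratio. Rearranged, this also fits the Bernoulli template directly; the homogeneous substitution reads the structure without the rearrangement.


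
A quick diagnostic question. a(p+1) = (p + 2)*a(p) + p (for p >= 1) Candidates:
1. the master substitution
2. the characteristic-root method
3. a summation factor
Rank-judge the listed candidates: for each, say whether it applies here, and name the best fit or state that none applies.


Verdict: a summation factor — one-term recursion with variable weight p + 2 is solved by product normalization, not by root-finding.
- the master substitution — the recursive argument is a shift of the index, not a fixed fraction of it.
- the characteristic-root method — the coefficients vary with the index, breaking the constant-coefficient structure the method needs.
- a summation factor: yes — fits the structure here.


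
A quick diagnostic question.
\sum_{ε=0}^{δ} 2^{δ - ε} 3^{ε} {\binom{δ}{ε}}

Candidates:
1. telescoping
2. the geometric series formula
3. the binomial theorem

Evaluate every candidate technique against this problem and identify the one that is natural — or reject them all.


Method: the binomial theorem — the summand is term ε of a binomial expansion in 3 and 2; the whole sum is a single power.
- telescoping — the summand is not presented as a shifted difference — a telescoping rewrite may exist, but the displayed structure does not offer one.
- the geometric series formula — the term-to-term ratio changes with the index, so the geometric formula cannot close it.
- the binomial theorem — yes, a natural case for it.


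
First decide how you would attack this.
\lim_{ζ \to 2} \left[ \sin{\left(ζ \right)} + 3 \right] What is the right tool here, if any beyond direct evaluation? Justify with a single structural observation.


Technique: no special technique — the expression is continuous at 2 — substitute and evaluate; no indeterminate form appears.


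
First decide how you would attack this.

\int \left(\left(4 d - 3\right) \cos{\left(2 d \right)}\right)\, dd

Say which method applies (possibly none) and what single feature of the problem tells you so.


Method: integration by parts — the integrand splits as 4 d - 3 times \cos{\left(2 d \right)} — repeatedly differentiating the polynomial part kills it, which is the parts ladder.


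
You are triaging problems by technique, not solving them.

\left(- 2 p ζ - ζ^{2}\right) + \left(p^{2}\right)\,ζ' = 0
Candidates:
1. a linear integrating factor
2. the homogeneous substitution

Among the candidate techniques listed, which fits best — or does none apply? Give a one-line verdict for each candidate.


Technique: the homogeneous substitution — the slope's numerator and denominator share total degree; set v = ζ/p and the equation drops to separable form. This doubles as a Bernoulli equation in the unknown as written; the homogeneous route needs no setup at all.
- a linear integrating factor: the unknown enters nonlinearly (through a power, a denominator, or a transcendental function), which the linear integrating-factor recipe cannot absorb as-is — any repair would come from a preliminary substitution, not the factor.
- the homogeneous substitution — applicable, and directly so.


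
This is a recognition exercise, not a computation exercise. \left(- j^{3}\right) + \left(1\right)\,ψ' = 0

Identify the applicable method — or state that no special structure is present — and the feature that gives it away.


Verdict: no special technique — solved for the derivative, no ψ appears — this is antidifferentiation in j wearing ODE clothing.


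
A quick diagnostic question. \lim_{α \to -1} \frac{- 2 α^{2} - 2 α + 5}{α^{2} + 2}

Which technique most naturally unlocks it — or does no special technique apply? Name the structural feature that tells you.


Best approach: no special technique — no denominator vanishes and nothing blows up at -1: direct substitution is the whole computation.


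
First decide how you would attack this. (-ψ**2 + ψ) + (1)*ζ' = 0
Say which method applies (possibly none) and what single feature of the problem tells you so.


Best approach: no special technique — solved for the derivative, no ζ appears — this is antidifferentiation in ψ wearing ODE clothing.


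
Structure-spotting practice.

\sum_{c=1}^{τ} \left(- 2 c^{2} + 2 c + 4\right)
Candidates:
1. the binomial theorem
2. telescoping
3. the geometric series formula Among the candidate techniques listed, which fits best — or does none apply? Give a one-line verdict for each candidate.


Technique: no special technique — every summand is a constant multiple of a power of c — apply the standard power-sum identities one degree at a time.
- the binomial theorem — there is no sum-raised-to-a-power identity hiding in these terms.
- telescoping — the terms as presented offer no neighboring cancellation — a telescoping rewrite may exist, but the displayed structure does not hand one over.
- the geometric series formula: dividing successive terms gives an index-dependent quantity, not a constant.


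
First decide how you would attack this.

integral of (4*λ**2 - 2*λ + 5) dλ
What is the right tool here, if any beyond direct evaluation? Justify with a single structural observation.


Best approach: no special technique — a term-by-term power-rule job in λ; no substitution or rearrangement earns its keep here.


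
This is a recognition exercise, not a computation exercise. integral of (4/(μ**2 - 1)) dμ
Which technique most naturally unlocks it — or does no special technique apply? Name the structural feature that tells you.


Best approach: partial fractions — μ**2 - 1 splits into linear pieces, so the quotient is a sum of simple fractions — decompose before integrating.


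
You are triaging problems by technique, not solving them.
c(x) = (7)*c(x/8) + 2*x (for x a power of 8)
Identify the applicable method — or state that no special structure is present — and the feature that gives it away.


Technique: the master substitution — a divide-and-conquer shape: argument x/8, so change variables with x = 8^m and solve the linear version.


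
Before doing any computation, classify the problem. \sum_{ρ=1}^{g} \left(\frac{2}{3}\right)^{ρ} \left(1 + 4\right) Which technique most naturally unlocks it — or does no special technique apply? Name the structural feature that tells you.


Best approach: the geometric series formula — consecutive terms stand in a fixed index-free ratio — the geometric sum formula closes it.


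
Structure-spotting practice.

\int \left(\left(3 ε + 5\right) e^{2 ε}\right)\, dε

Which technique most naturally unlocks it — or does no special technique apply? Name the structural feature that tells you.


Technique: integration by parts — 3 ε + 5 dies after finitely many derivatives while e^{2 ε} cycles under integration — the tabular/parts setup.


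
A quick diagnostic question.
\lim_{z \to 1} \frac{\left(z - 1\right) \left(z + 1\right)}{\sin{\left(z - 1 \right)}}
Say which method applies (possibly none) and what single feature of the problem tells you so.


Verdict: l'Hôpital's rule (0/0) — numerator and denominator both vanish at 1 — a genuine 0/0 form, which is exactly when l'Hôpital applies. Expanding numerator and denominator to first order gives the same value — the rule automates exactly that.


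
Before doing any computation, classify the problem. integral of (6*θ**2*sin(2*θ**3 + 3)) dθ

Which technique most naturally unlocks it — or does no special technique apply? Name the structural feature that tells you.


Verdict: u-substitution — structure check: outer function, inner expression 2*θ**3 + 3, inner derivative as a factor — the classic u = 2*θ**3 + 3 pattern.


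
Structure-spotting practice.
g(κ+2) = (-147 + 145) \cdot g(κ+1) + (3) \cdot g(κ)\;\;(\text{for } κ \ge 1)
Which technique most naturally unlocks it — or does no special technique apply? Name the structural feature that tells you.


Technique: the characteristic-root method — the recurrence treats every index alike (constant coefficients, no forcing) — precisely the regime where r^κ trials close it.


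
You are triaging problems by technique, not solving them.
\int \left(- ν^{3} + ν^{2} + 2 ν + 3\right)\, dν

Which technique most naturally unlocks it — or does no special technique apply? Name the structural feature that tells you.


Method: no special technique — scan for structure and find none: constant multiples of powers of ν, integrate directly.


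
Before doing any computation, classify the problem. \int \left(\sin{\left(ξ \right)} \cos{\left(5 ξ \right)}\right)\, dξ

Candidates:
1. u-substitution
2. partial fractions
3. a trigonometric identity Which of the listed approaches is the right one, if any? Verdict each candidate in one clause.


Verdict: a trigonometric identity — \sin{\left(ξ \right)} \cos{\left(5 ξ \right)} is a beat pattern — rewrite the product as a sum of single-frequency waves before integrating.
- u-substitution — no subexpression of the integrand serves as a whole-integral substitution inner — individual terms may offer their own, but none carries its derivative as a factor of the full integrand; a working change of variable would have to be constructed from outside the expression.
- partial fractions — there is no rational-function structure to decompose.
- a trigonometric identity: yes — fits the structure here.


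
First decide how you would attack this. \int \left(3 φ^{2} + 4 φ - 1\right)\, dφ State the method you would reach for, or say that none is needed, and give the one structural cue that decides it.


Verdict: no special technique — nothing composite, nothing rational, nothing trigonometric — each constant-multiple power of φ integrates by the power rule alone.


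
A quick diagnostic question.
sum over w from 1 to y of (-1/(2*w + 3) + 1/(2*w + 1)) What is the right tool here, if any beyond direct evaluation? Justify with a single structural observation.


Diagnosis: telescoping — consecutive terms evaluate one function at adjacent indices (1/(2*w + 1) is its current value): one term's tail is the next term's head, so the chain collapses.


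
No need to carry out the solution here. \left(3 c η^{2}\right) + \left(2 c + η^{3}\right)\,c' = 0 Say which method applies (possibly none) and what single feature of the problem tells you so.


Best approach: the exact-equation method — d/dc of 3 c η^{2} equals d/dη of 2 c + η^{3}: the form is a total differential of one potential — integrate it exactly.


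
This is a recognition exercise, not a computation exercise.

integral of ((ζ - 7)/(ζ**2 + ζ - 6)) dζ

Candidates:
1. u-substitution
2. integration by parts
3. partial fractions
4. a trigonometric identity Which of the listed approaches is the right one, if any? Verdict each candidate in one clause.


Method: partial fractions — break ζ**2 + ζ - 6 into its roots and the integral splits into logarithm-sized bites.
- u-substitution: no subexpression of the integrand pairs with its own derivative as a factor — individual terms may offer their own substitutions, but any change of variable covering the whole integral would have to be constructed from outside the expression.
- integration by parts — the integrand does not split as a nonconstant polynomial times an exp, sine, cosine of a linear argument, or logarithm — no polynomial-kernel parts product to differentiate one side of.
- partial fractions — a fit — the right tool for this form.
- a trigonometric identity: there is no trigonometric structure at all — the integrand carries no sine or cosine to rewrite.


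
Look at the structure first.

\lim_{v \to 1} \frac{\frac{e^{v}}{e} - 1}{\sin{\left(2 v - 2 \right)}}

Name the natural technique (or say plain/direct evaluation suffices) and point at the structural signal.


Best approach: l'Hôpital's rule (0/0) — plug in 1: top and bottom both hit zero, so differentiate each and retry. The standard small-argument limits would also carry it; the rule is the systematic route.


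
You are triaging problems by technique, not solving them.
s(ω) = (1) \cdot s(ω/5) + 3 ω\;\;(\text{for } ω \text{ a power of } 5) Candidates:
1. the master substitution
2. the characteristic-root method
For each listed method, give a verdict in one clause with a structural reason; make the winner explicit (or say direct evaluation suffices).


Method: the master substitution — the argument contracts 5-fold per step: reindex ω exponentially and solve the linear recurrence in the new index.
- the master substitution — a fit — the right tool for this form.
- the characteristic-root method: a divided-index call is not the fixed-shift linear shape that characteristic roots solve.


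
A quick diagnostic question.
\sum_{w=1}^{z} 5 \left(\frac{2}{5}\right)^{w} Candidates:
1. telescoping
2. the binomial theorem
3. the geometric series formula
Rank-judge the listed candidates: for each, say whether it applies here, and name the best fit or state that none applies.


Best approach: the geometric series formula — consecutive terms stand in a fixed index-free ratio — the geometric sum formula closes it.
- telescoping — the summand is not presented as a shifted difference — a telescoping rewrite may exist, but the displayed structure does not offer one.
- the binomial theorem: no binomial coefficients pair up with complementary powers here.
- the geometric series formula — applies; the problem has the shape this method handles.


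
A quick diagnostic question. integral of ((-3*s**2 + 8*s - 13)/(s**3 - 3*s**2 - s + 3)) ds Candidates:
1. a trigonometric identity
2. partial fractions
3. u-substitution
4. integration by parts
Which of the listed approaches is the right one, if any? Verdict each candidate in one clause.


Technique: partial fractions — the factorization of s**3 - 3*s**2 - s + 3 is the whole battle; after it, each term is a table integral.
- a trigonometric identity: with no trigonometric functions present, identity rewriting has no target.
- partial fractions: a fit — the right tool for this form.
- u-substitution — no subexpression of the integrand serves as a whole-integral substitution inner — individual terms may offer their own, but none carries its derivative as a factor of the full integrand; a working change of variable would have to be constructed from outside the expression.
- integration by parts — there is no nonconstant-polynomial-times-kernel split with an exp, sine, cosine (degree-1 argument), or logarithm partner.


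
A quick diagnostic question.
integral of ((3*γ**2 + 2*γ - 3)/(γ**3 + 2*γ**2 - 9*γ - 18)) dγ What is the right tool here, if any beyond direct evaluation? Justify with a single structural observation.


Method: partial fractions — the denominator γ**3 + 2*γ**2 - 9*γ - 18 factors, so the quotient decomposes into elementary partial fractions term by term.


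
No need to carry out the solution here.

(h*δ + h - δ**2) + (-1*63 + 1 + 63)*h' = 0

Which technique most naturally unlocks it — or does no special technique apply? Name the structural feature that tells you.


Method: a linear integrating factor — the unknown enters only to the first power against a nonzero forcing term — the integrating-factor template applies directly.


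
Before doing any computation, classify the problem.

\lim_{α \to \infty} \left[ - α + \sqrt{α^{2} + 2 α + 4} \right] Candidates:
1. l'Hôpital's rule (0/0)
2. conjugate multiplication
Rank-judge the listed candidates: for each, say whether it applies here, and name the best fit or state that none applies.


Verdict: conjugate multiplication — infinity minus infinity with a radical in play — multiply by the conjugate so the divergences of \sqrt{α^{2} + 2 α + 4} and α annihilate.
- l'Hôpital's rule (0/0): no quotient structure at all: the clash is ∞ minus ∞, which rationalizing converts into a tractable ratio.
- conjugate multiplication — applies; the problem has the shape this method handles.


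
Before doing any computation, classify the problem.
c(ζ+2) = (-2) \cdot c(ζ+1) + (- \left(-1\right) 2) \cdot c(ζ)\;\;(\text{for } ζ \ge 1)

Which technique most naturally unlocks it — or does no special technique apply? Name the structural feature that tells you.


Verdict: the characteristic-root method — try a geometric ansatz r^ζ: constant coefficients turn the recurrence into one polynomial equation in r.


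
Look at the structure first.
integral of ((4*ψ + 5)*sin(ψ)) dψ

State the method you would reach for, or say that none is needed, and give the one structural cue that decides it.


Best approach: integration by parts — a polynomial 4*ψ + 5 against the kernel sin(ψ) is the signature bounded-ladder case for integration by parts.


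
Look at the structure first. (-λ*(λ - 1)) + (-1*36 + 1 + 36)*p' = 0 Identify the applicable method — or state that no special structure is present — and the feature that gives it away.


Diagnosis: no special technique — solved for the derivative, no p appears — this is antidifferentiation in λ wearing ODE clothing.


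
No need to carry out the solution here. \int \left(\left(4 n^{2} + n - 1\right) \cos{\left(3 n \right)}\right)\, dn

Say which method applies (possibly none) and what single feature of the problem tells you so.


Diagnosis: integration by parts — the integrand splits as 4 n^{2} + n - 1 times \cos{\left(3 n \right)} — repeatedly differentiating the polynomial part kills it, which is the parts ladder.


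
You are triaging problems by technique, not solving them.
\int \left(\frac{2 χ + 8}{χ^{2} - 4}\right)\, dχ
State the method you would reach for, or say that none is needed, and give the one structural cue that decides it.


Method: partial fractions — with χ^{2} - 4 factorable and the degree on top strictly smaller, simple-fraction decomposition is immediate.


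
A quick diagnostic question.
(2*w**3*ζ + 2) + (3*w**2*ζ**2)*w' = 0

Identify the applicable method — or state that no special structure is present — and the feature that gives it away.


Method: the exact-equation method — the mixed-partials test passes for 2*w**3*ζ + 2 and 3*w**2*ζ**2, so a potential function exists as presented.


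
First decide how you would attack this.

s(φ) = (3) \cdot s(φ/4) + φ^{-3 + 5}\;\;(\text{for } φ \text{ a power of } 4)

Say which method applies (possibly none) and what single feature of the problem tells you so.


Verdict: the master substitution — the argument contracts 4-fold per step: reindex φ exponentially and solve the linear recurrence in the new index.


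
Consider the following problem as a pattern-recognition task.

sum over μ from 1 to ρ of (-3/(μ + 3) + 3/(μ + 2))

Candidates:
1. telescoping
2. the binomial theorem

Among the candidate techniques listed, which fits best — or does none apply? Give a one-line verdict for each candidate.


Verdict: telescoping — each term adds 3/(μ + 2) and subtracts the same expression advanced one index; that subtracted piece cancels against the next term's added copy — only the boundary terms survive.
- telescoping: applicable, and directly so.
- the binomial theorem — there is no sum-raised-to-a-power identity hiding in these terms.


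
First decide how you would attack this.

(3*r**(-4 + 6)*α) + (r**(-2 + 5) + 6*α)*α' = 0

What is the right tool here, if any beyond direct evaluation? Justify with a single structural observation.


Verdict: the exact-equation method — because the two cross partials coincide, the form is conservative as written — recover its potential in (r, α).


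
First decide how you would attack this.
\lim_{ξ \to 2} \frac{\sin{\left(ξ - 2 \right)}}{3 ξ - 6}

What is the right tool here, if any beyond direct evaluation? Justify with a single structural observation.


Best approach: l'Hôpital's rule (0/0) — the 0/0 form at 2 is the signature situation for l'Hôpital's rule. Expanding numerator and denominator to first order gives the same value — the rule automates exactly that.


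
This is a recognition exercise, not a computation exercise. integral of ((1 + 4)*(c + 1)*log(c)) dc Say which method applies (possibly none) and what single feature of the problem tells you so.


Verdict: integration by parts — one parts step with u = log(c) trades the logarithm for an algebraic integrand.


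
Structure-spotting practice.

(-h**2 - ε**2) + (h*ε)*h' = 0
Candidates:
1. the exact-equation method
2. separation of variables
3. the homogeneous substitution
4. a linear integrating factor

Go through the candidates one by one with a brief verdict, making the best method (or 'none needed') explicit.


Method: the homogeneous substitution — the slope's numerator and denominator share total degree; set v = h/ε and the equation drops to separable form. Rearranged, this also fits the Bernoulli template directly; the homogeneous substitution reads the structure without the rearrangement.
- the exact-equation method: exactness fails on the nose — the mixed partials do not match.
- separation of variables — no division isolates the independent variable from the unknown.
- the homogeneous substitution: applicable, and directly so.
- a linear integrating factor — a nonlinear term in the unknown puts this outside the integrating-factor template.


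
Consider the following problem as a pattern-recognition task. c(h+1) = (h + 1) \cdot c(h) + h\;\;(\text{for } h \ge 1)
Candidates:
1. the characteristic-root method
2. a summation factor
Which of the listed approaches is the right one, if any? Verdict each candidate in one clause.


Technique: a summation factor — it is first-order linear but the coefficient h + 1 depends on the index, so multiply through by a summation factor to telescope it.
- the characteristic-root method: an index-dependent weight blocks the pure exponential ansatz.
- a summation factor — yes, a natural case for it.


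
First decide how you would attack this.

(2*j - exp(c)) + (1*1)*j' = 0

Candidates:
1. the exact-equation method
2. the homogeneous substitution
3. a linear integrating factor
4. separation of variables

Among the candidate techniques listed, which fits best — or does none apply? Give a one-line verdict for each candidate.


Diagnosis: a linear integrating factor — linear in the unknown with genuine forcing: multiply through by the exponential of the integrated coefficient and the left side closes into one derivative.
- the exact-equation method — exactness fails on the nose — the mixed partials do not match.
- the homogeneous substitution — the ratio substitution does not collapse this equation.
- a linear integrating factor: yes, a natural case for it.
- separation of variables — the two dependences are entangled, not a clean product of one-variable pieces.


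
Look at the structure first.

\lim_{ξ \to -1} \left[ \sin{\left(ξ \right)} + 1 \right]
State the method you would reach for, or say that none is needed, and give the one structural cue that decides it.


Verdict: no special technique — the function is continuous at -1; evaluation is itself the limit, no machinery required.


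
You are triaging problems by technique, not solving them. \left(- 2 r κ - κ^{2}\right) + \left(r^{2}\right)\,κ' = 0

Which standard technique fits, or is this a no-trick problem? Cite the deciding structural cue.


Verdict: the homogeneous substitution — the slope's numerator and denominator have matching total degree, so it depends only on κ/r and the ratio substitution collapses it. A Bernoulli rewrite works here as the equation stands — the homogeneous substitution is the more immediate reading.


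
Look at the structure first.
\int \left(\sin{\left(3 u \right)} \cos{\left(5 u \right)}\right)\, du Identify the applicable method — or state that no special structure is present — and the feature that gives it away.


Verdict: a trigonometric identity — two different frequencies multiply in \sin{\left(3 u \right)} \cos{\left(5 u \right)}; the product-to-sum formula separates them.


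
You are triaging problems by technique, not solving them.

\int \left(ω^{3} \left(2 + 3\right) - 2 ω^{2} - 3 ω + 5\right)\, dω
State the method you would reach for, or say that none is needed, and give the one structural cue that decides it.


Diagnosis: no special technique — scan for structure and find none: constant multiples of powers of ω, integrate directly.


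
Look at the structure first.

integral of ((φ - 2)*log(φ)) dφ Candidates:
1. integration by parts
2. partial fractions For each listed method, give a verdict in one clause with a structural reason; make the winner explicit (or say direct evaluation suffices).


Verdict: integration by parts — log(φ) blocks direct integration but differentiates to something rational — parts with the polynomial factor φ - 2 as dv.
- integration by parts — a fit — the right tool for this form.
- partial fractions — there is no rational-function structure to decompose.


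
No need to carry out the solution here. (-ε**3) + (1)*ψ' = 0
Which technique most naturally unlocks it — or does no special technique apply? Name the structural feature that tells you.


Diagnosis: no special technique — the slope is a pure function of ε; integrate both sides and be done.


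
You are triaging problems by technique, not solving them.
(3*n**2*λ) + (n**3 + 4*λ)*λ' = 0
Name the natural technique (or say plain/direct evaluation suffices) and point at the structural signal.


Method: the exact-equation method — the compatibility test passes: the λ-derivative of 3*n**2*λ matches the n-derivative of n**3 + 4*λ, so integrate a potential.


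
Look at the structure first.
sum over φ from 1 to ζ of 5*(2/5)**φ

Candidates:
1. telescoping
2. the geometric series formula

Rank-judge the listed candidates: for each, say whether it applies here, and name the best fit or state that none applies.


Method: the geometric series formula — the ratio of consecutive terms is the constant 2/5, independent of the index — a geometric sum.
- telescoping — in the displayed form, no term reappears at a neighboring index to cancel against.
- the geometric series formula: applicable, and directly so.


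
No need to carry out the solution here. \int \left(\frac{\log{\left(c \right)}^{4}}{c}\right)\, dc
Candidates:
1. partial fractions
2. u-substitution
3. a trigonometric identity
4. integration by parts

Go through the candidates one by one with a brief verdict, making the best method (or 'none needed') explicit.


Best approach: u-substitution — viewed as a product, the integrand is a composition evaluated at \log{\left(c \right)} times (a constant multiple of) that inner expression's derivative, so u = \log{\left(c \right)} makes it elementary.
- partial fractions — the expression is not a ratio of polynomials that decomposes further.
- u-substitution — applies; the problem has the shape this method handles.
- a trigonometric identity: no sine or cosine appears, so there is nothing for a trigonometric identity to act on.
- integration by parts — no split into a nonconstant polynomial times one of the standard kernels — exp, sine, or cosine of a linear argument, or a logarithm — applies here.


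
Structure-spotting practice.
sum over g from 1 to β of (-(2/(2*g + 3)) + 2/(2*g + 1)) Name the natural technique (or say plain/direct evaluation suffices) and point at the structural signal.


Diagnosis: telescoping — the generic term is a one-step difference of 2/(2*g + 1), so partial sums shortcut to endpoint evaluation.


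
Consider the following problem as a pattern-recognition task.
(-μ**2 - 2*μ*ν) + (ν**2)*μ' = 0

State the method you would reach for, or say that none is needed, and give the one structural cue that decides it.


Method: the homogeneous substitution — scaling ν and μ together leaves the slope fixed — it depends only on μ/ν, so substitute the ratio. Rearranged, this also fits the Bernoulli template directly; the homogeneous substitution reads the structure without the rearrangement.


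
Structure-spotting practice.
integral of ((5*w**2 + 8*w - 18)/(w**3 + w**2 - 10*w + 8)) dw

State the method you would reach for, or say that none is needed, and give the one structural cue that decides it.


Method: partial fractions — the factorization of w**3 + w**2 - 10*w + 8 is the whole battle; after it, each term is a table integral.


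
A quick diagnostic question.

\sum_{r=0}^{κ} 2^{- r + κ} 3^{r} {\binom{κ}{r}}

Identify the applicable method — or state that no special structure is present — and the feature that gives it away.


Verdict: the binomial theorem — terms weighting {\binom{κ}{r}} against matched powers of 3 and 2 reassemble into (3 + 2)^κ by the binomial theorem.


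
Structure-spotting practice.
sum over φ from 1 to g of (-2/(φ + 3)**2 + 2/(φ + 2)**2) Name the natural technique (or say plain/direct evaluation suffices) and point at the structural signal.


Verdict: telescoping — consecutive terms evaluate one function at adjacent indices (2/(φ + 2)**2 is its current value): one term's tail is the next term's head, so the chain collapses.


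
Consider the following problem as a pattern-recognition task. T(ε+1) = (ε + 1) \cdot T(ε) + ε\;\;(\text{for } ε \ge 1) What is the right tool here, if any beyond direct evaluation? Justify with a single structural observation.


Technique: a summation factor — with the index-dependent coefficient ε + 1, dividing by the cumulative product turns the left side into a pure difference.


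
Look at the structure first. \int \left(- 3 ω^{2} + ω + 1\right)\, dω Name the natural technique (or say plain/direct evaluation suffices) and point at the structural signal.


Verdict: no special technique — every term is a constant multiple of a power of ω; term-wise power-rule integration needs no preliminary transformation.


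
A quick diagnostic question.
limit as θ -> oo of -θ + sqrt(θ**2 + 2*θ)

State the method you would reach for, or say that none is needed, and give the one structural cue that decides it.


Verdict: conjugate multiplication — this difference gives up after one conjugate multiplication — the radical structure cancels against its conjugate.


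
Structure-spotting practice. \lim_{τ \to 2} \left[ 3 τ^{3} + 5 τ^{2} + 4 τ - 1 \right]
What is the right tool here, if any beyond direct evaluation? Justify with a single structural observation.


Diagnosis: no special technique — the expression is continuous at 2 — substitute and evaluate; no indeterminate form appears.


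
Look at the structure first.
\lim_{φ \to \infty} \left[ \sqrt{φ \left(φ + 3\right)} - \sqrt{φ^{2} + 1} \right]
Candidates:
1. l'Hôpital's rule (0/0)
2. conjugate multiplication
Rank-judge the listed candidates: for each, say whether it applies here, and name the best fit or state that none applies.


Best approach: conjugate multiplication — divergence minus divergence hides a finite answer — expose it by pairing \sqrt{φ \left(φ + 3\right)} - \sqrt{φ^{2} + 1} with its conjugate.
- l'Hôpital's rule (0/0): no quotient structure at all: the clash is ∞ minus ∞, which rationalizing converts into a tractable ratio.
- conjugate multiplication — applicable, and directly so.


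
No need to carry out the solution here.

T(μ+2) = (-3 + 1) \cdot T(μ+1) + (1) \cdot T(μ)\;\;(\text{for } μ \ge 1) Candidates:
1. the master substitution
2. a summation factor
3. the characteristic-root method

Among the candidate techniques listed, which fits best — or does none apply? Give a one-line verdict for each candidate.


Best approach: the characteristic-root method — no index-dependence in the weights and nothing inhomogeneous: classic characteristic-equation setup.
- the master substitution: there is no divide-the-index recursive argument.
- a summation factor: a summation factor telescopes one-step recursions; this one carries higher-order memory.
- the characteristic-root method: yes, a natural case for it.


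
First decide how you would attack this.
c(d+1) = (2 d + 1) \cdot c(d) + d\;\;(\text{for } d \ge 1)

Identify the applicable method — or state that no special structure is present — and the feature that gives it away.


Method: a summation factor — first-order linear but the coefficient 2 d + 1 moves with the index — divide by the cumulative product and telescope.


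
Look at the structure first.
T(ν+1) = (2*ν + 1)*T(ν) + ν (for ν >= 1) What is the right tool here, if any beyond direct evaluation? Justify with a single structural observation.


Diagnosis: a summation factor — because the multiplier 2*ν + 1 is index-dependent, divide through by its running product and sum the resulting differences.


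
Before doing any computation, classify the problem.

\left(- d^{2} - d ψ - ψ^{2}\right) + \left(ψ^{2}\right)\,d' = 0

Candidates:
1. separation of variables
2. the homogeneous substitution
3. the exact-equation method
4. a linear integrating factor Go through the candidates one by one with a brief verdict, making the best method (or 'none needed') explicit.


Verdict: the homogeneous substitution — the slope is degree-zero homogeneous: the ratio substitution v = d/ψ collapses it.
- separation of variables: no algebra isolates the independent variable on one side and the unknown on the other.
- the homogeneous substitution — applies; the problem has the shape this method handles.
- the exact-equation method — no potential function has this form as its differential, as written.
- a linear integrating factor — a nonlinear term in the unknown puts this outside the integrating-factor template.


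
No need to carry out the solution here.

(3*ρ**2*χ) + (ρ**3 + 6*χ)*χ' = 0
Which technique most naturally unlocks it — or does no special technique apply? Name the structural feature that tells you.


Best approach: the exact-equation method — the mixed-partials test passes for 3*ρ**2*χ and ρ**3 + 6*χ, so a potential function exists as presented.


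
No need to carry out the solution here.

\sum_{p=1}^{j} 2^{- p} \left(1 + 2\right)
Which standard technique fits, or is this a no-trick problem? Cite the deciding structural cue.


Diagnosis: the geometric series formula — consecutive terms stand in a fixed index-free ratio — the geometric sum formula closes it.


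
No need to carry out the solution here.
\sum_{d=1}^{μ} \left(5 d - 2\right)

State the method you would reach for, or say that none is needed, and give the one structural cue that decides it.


Best approach: no special technique — the summand is a plain polynomial in d (expanding first if it arrives factored); standard power-sum formulas evaluate it term by term.


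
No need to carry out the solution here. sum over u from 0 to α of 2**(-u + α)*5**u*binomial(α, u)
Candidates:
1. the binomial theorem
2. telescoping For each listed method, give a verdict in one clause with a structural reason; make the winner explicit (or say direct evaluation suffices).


Verdict: the binomial theorem — the binomial coefficients weight matched powers of 5 and 2, which is exactly the expansion of a binomial power.
- the binomial theorem — applies; the problem has the shape this method handles.
- telescoping: in the displayed form, no term reappears at a neighboring index to cancel against.


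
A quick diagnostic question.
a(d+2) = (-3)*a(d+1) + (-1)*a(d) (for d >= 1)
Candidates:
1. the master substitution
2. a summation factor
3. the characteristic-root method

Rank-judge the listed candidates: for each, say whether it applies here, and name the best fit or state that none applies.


Diagnosis: the characteristic-root method — shift-invariance with fixed coefficients calls for exponential trials; the characteristic polynomial finds every r^d.
- the master substitution — no fixed divisor shrinks the index between calls.
- a summation factor — the recurrence reaches back more than one step, outside the first-order family a summation factor normalizes.
- the characteristic-root method: applies; the problem has the shape this method handles.


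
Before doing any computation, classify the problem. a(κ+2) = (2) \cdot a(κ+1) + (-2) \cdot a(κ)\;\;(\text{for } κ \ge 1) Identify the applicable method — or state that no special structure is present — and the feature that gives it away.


Verdict: the characteristic-root method — every coefficient is a fixed number and the forcing is zero — substitute r^κ and read off the root equation.


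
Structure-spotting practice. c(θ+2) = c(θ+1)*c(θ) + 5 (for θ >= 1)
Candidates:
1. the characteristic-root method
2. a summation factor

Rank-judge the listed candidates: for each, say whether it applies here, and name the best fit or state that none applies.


Verdict: no special technique — a nonlinear dependence on earlier terms breaks linearity, and with it every superposition-based closed form.
- the characteristic-root method — the recursion is nonlinear in the sequence values, so no linear-modes ansatz applies.
- a summation factor: no summation factor applies — the rule is not linear in the sequence values.


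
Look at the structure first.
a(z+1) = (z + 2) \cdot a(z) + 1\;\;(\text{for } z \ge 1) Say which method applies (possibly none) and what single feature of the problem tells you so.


Verdict: a summation factor — rescale the sequence by the product of the weights z + 2 so far — the recurrence collapses to a plain running sum.


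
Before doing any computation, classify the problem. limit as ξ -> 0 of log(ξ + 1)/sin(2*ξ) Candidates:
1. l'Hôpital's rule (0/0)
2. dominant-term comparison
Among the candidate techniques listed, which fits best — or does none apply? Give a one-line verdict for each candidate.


Verdict: l'Hôpital's rule (0/0) — substituting 0 gives 0 over 0; differentiate top and bottom once and re-evaluate. One could equally expand both pieces locally and compare leading terms; the rule does that in one stroke.
- l'Hôpital's rule (0/0): yes, a natural case for it.
- dominant-term comparison: this is not a rational comparison of growth rates at infinity.


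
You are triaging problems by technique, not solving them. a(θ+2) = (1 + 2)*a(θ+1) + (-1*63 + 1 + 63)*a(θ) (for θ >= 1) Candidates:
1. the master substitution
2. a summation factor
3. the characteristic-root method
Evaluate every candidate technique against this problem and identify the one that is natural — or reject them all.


Method: the characteristic-root method — constant coefficients and linearity mean the ansatz r^θ reduces it to solving the characteristic polynomial.
- the master substitution: there is no divide-the-index recursive argument.
- a summation factor — a summation factor telescopes one-step recursions; this one carries higher-order memory.
- the characteristic-root method — yes, a natural case for it.
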